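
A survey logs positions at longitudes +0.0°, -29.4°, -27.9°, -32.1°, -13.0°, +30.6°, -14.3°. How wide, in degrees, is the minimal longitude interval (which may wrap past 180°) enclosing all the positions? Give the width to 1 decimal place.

Sort the longitudes: -32.1°, -29.4°, -27.9°, -14.3°, -13.0°, -0.0°, +30.6°.
Eastward gaps between consecutive values (wrapping around): 2.7°, 1.5°, 13.6°, 1.3°, 13.0°, 30.6°, 297.3°.
Largest gap = 297.3° ⇒ minimal covering band is its complement: 360° − 297.3° = 62.7°.
Band runs from -32.1° eastward to +30.6°.

62.7°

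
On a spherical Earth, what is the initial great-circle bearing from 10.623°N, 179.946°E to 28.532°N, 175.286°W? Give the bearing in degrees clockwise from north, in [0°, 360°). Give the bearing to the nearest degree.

Δλ = -175.286 − 179.946 = -355.232°; wrapped into (−180°, 180°]: 4.768°.
θ = atan2( sin Δλ · cos φ₂ , cos φ₁ · sin φ₂ − sin φ₁ · cos φ₂ · cos Δλ )
  = atan2(0.07303, 0.30807) = 13.336° → normalised to [0°, 360°): 13.336°.

13°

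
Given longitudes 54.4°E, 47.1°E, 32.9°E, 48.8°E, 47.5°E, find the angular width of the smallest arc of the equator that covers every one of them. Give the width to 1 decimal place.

Sort the longitudes: +32.9°, +47.1°, +47.5°, +48.8°, +54.4°.
Eastward gaps between consecutive values (wrapping around): 14.2°, 0.4°, 1.3°, 5.6°, 338.5°.
Largest gap = 338.5° ⇒ minimal covering band is its complement: 360° − 338.5° = 21.5°.
Band runs from +32.9° eastward to +54.4°.

21.5°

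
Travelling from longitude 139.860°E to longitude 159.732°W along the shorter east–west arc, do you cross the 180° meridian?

Naïve |-159.732 − 139.860| = 299.592° > 180°, so the shorter arc goes the other way round — across 180°.
Signed shortest Δλ = ((-159.732 − 139.860 + 180) mod 360) − 180 = 60.408°.
Going east by 60.408° from +139.860° passes through 180° before reaching -159.732°.

Yes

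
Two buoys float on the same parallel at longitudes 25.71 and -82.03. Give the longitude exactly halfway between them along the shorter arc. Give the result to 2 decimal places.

Signed shortest Δλ from +25.71° to -82.03° is -107.74°.
Midpoint longitude = +25.71° + (-107.74°)/2 = +25.71° − 53.87° = -28.16°.

-28.16°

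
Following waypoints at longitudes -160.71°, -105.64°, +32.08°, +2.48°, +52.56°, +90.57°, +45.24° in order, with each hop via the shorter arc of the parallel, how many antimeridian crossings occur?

0

Leg 1: -160.71° → -105.64°, shortest Δλ = 55.07° (east) — does not cross 180°.
Leg 2: -105.64° → +32.08°, shortest Δλ = 137.72° (east) — does not cross 180°.
Leg 3: +32.08° → +2.48°, shortest Δλ = -29.6° (west) — does not cross 180°.
Leg 4: +2.48° → +52.56°, shortest Δλ = 50.08° (east) — does not cross 180°.
Leg 5: +52.56° → +90.57°, shortest Δλ = 38.01° (east) — does not cross 180°.
Leg 6: +90.57° → +45.24°, shortest Δλ = -45.33° (west) — does not cross 180°.
Total crossings: 0.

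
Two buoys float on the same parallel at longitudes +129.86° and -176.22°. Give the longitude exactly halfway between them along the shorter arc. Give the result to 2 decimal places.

+156.82°

Signed shortest Δλ from +129.86° to -176.22° is +53.92°.
Midpoint longitude = +129.86° + (+53.92°)/2 = +129.86° + 26.96° = +156.82°.
(The naïve average (+129.86 + -176.22)/2 = -23.18° is on the wrong side of the globe.)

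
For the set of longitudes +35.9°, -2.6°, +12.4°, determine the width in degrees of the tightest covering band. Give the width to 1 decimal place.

38.5°

Sort the longitudes: -2.6°, +12.4°, +35.9°.
Eastward gaps between consecutive values (wrapping around): 15.0°, 23.5°, 321.5°.
Largest gap = 321.5° ⇒ minimal covering band is its complement: 360° − 321.5° = 38.5°.
Band runs from -2.6° eastward to +35.9°.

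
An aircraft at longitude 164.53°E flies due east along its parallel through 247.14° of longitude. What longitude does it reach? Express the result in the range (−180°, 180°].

Start at +164.53°; shift +247.14° → +411.67°.
+411.67° lies outside (−180°, 180°]; subtract 360° → +51.67°.

51.67°E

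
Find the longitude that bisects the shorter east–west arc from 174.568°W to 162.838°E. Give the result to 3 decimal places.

Signed shortest Δλ from -174.568° to +162.838° is -22.594°.
Midpoint longitude = -174.568° + (-22.594°)/2 = -174.568° − 11.297° = -185.865°.
Normalise into (−180°, 180°]: +174.135°.
(The naïve average (-174.568 + +162.838)/2 = -5.865° is on the wrong side of the globe.)

174.135°E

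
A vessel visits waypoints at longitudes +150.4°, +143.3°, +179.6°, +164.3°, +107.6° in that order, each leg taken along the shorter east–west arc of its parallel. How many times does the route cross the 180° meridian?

0

Leg 1: +150.4° → +143.3°, shortest Δλ = -7.1° (west) — does not cross 180°.
Leg 2: +143.3° → +179.6°, shortest Δλ = 36.3° (east) — does not cross 180°.
Leg 3: +179.6° → +164.3°, shortest Δλ = -15.3° (west) — does not cross 180°.
Leg 4: +164.3° → +107.6°, shortest Δλ = -56.7° (west) — does not cross 180°.
Total crossings: 0.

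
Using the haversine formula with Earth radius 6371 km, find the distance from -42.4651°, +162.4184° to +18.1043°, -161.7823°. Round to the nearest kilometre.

Δλ = -161.7823 − 162.4184 = -324.2007°; wrapped into (−180°, 180°]: 35.7993°.
Δφ = 18.1043 − -42.4651 = 60.5694°.
a = sin²(Δφ/2) + cos φ₁ · cos φ₂ · sin²(Δλ/2) = 0.320551.
c = 2·atan2(√a, √(1−a)) = 1.20371 rad → d = 6371·c ≈ 7668.83 km.

7669 km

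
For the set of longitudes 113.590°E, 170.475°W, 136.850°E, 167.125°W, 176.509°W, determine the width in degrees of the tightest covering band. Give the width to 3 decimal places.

Sort the longitudes: -176.509°, -170.475°, -167.125°, +113.590°, +136.850°.
Eastward gaps between consecutive values (wrapping around): 6.034°, 3.350°, 280.715°, 23.260°, 46.641°.
Largest gap = 280.715° ⇒ minimal covering band is its complement: 360° − 280.715° = 79.285°.
Band runs from +113.590° eastward to -167.125°, crossing the antimeridian.

79.285°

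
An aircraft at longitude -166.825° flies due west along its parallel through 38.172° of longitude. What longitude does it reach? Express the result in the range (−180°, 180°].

Start at -166.825°; shift −38.172° → -204.997°.
-204.997° lies outside (−180°, 180°]; add 360° → +155.003°.

+155.003°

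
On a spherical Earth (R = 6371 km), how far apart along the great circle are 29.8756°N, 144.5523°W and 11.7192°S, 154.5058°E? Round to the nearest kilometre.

7991 km

Δλ = 154.5058 − -144.5523 = 299.0581°; wrapped into (−180°, 180°]: -60.9419°.
Δφ = -11.7192 − 29.8756 = -41.5948°.
a = sin²(Δφ/2) + cos φ₁ · cos φ₂ · sin²(Δλ/2) = 0.344401.
c = 2·atan2(√a, √(1−a)) = 1.25434 rad → d = 6371·c ≈ 7991.43 km.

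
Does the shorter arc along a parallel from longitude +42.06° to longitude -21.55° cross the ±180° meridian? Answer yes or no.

No

Signed shortest Δλ = ((-21.55 − 42.06 + 180) mod 360) − 180 = -63.61°.
Going west by 63.61° from +42.06° reaches -21.55° without touching 180°.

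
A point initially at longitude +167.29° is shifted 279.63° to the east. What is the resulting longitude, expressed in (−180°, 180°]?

+86.92°

Start at +167.29°; shift +279.63° → +446.92°.
+446.92° lies outside (−180°, 180°]; subtract 360° → +86.92°.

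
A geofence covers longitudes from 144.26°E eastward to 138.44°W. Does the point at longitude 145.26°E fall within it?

Yes

Band width going east from +144.26° to -138.44°: ((-138.44 − 144.26) mod 360) = 77.30°.
Offset of +145.26° east of the west edge: ((145.26 − 144.26) mod 360) = 1.00°.
1.00° ≤ 77.30° ⇒ inside.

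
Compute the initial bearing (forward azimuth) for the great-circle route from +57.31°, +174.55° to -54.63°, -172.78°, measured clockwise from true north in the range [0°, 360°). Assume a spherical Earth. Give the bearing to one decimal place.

Δλ = -172.78 − 174.55 = -347.33°; wrapped into (−180°, 180°]: 12.67°.
θ = atan2( sin Δλ · cos φ₂ , cos φ₁ · sin φ₂ − sin φ₁ · cos φ₂ · cos Δλ )
  = atan2(0.12696, -0.91571) = 172.106° → normalised to [0°, 360°): 172.106°.

172.1°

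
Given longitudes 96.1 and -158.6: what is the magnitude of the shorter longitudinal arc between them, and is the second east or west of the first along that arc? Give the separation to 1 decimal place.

Raw difference: -158.6 − 96.1 = -254.7°.
Normalise into (−180°, 180°]: -254.7° + 360° = 105.3°.
Positive ⇒ the second point lies to the east; separation 105.3°.

105.3° east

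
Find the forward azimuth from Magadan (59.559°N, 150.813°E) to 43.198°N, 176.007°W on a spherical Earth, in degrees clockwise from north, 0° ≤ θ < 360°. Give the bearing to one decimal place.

Δλ = -176.007 − 150.813 = -326.820°; wrapped into (−180°, 180°]: 33.180°.
θ = atan2( sin Δλ · cos φ₂ , cos φ₁ · sin φ₂ − sin φ₁ · cos φ₂ · cos Δλ )
  = atan2(0.39896, -0.17921) = 114.190° → normalised to [0°, 360°): 114.190°.

114.2°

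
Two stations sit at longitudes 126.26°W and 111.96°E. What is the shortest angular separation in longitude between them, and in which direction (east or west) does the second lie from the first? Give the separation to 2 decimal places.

Raw difference: 111.96 − -126.26 = 238.22°.
Normalise into (−180°, 180°]: 238.22° − 360° = -121.78°.
Negative ⇒ the second point lies to the west; separation 121.78°.

121.78° west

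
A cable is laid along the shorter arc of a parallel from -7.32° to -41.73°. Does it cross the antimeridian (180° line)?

No

Signed shortest Δλ = ((-41.73 − -7.32 + 180) mod 360) − 180 = -34.41°.
Going west by 34.41° from -7.32° reaches -41.73° without touching 180°.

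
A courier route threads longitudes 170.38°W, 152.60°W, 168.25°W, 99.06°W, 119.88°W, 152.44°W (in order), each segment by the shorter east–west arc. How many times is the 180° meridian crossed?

Leg 1: -170.38° → -152.60°, shortest Δλ = 17.78° (east) — does not cross 180°.
Leg 2: -152.60° → -168.25°, shortest Δλ = -15.65° (west) — does not cross 180°.
Leg 3: -168.25° → -99.06°, shortest Δλ = 69.19° (east) — does not cross 180°.
Leg 4: -99.06° → -119.88°, shortest Δλ = -20.82° (west) — does not cross 180°.
Leg 5: -119.88° → -152.44°, shortest Δλ = -32.56° (west) — does not cross 180°.
Total crossings: 0.

0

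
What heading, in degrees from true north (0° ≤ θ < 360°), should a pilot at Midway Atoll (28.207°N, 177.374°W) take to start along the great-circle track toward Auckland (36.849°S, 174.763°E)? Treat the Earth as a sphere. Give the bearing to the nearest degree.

Δλ = 174.763 − -177.374 = 352.137°; wrapped into (−180°, 180°]: -7.863°.
θ = atan2( sin Δλ · cos φ₂ , cos φ₁ · sin φ₂ − sin φ₁ · cos φ₂ · cos Δλ )
  = atan2(-0.10947, -0.90316) = -173.089° → normalised to [0°, 360°): 186.911°.

187°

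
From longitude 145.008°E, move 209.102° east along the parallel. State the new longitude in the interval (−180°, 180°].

5.890°W

Start at +145.008°; shift +209.102° → +354.110°.
+354.110° lies outside (−180°, 180°]; subtract 360° → -5.890°.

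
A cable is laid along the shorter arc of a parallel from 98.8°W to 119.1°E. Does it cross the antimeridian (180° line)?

Yes

Naïve |119.1 − -98.8| = 217.9° > 180°, so the shorter arc goes the other way round — across 180°.
Signed shortest Δλ = ((119.1 − -98.8 + 180) mod 360) − 180 = -142.1°.
Going west by 142.1° from -98.8° passes through 180° before reaching +119.1°.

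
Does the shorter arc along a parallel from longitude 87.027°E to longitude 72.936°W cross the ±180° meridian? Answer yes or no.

Signed shortest Δλ = ((-72.936 − 87.027 + 180) mod 360) − 180 = -159.963°.
Going west by 159.963° from +87.027° reaches -72.936° without touching 180°.

No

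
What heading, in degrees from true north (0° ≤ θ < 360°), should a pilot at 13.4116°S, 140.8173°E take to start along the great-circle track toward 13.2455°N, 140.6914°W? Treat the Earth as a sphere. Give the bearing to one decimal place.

Δλ = -140.6914 − 140.8173 = -281.5087°; wrapped into (−180°, 180°]: 78.4913°.
θ = atan2( sin Δλ · cos φ₂ , cos φ₁ · sin φ₂ − sin φ₁ · cos φ₂ · cos Δλ )
  = atan2(0.95383, 0.26792) = 74.310° → normalised to [0°, 360°): 74.310°.

74.3°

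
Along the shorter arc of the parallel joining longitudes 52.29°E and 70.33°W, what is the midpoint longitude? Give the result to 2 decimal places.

Signed shortest Δλ from +52.29° to -70.33° is -122.62°.
Midpoint longitude = +52.29° + (-122.62°)/2 = +52.29° − 61.31° = -9.02°.

9.02°W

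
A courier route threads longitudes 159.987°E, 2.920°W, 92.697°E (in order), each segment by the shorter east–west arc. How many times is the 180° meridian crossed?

Leg 1: +159.987° → -2.920°, shortest Δλ = -162.907° (west) — does not cross 180°.
Leg 2: -2.920° → +92.697°, shortest Δλ = 95.617° (east) — does not cross 180°.
Total crossings: 0.

0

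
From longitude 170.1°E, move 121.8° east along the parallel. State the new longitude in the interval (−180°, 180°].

Start at +170.1°; shift +121.8° → +291.9°.
+291.9° lies outside (−180°, 180°]; subtract 360° → -68.1°.

68.1°W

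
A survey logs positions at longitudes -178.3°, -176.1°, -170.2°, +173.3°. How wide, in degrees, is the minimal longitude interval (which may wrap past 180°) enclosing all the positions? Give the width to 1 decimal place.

Sort the longitudes: -178.3°, -176.1°, -170.2°, +173.3°.
Eastward gaps between consecutive values (wrapping around): 2.2°, 5.9°, 343.5°, 8.4°.
Largest gap = 343.5° ⇒ minimal covering band is its complement: 360° − 343.5° = 16.5°.
Band runs from +173.3° eastward to -170.2°, crossing the antimeridian.

16.5°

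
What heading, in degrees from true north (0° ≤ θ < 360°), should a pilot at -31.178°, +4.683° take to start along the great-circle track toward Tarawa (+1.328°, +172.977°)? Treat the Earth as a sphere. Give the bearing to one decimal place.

Δλ = 172.977 − 4.683 = 168.294°.
θ = atan2( sin Δλ · cos φ₂ , cos φ₁ · sin φ₂ − sin φ₁ · cos φ₂ · cos Δλ )
  = atan2(0.20284, -0.48697) = 157.387° → normalised to [0°, 360°): 157.387°.

157.4°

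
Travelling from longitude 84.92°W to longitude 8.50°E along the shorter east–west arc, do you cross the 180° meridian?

No

Signed shortest Δλ = ((8.50 − -84.92 + 180) mod 360) − 180 = 93.42°.
Going east by 93.42° from -84.92° reaches +8.50° without touching 180°.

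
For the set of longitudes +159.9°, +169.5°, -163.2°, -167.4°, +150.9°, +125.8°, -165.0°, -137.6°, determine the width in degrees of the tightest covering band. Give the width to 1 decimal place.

Sort the longitudes: -167.4°, -165.0°, -163.2°, -137.6°, +125.8°, +150.9°, +159.9°, +169.5°.
Eastward gaps between consecutive values (wrapping around): 2.4°, 1.8°, 25.6°, 263.4°, 25.1°, 9.0°, 9.6°, 23.1°.
Largest gap = 263.4° ⇒ minimal covering band is its complement: 360° − 263.4° = 96.6°.
Band runs from +125.8° eastward to -137.6°, crossing the antimeridian.

96.6°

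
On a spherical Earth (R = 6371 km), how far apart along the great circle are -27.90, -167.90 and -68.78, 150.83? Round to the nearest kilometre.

5273 km

Δλ = 150.83 − -167.90 = 318.73°; wrapped into (−180°, 180°]: -41.27°.
Δφ = -68.78 − -27.90 = -40.88°.
a = sin²(Δφ/2) + cos φ₁ · cos φ₂ · sin²(Δλ/2) = 0.161686.
c = 2·atan2(√a, √(1−a)) = 0.82762 rad → d = 6371·c ≈ 5272.79 km.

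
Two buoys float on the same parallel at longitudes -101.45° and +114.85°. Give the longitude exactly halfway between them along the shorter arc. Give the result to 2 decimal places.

-173.30°

Signed shortest Δλ from -101.45° to +114.85° is -143.70°.
Midpoint longitude = -101.45° + (-143.70°)/2 = -101.45° − 71.85° = -173.30°.
(The naïve average (-101.45 + +114.85)/2 = 6.7° is on the wrong side of the globe.)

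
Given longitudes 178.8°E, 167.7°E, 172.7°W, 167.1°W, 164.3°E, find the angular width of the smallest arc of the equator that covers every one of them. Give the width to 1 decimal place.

28.6°

Sort the longitudes: -172.7°, -167.1°, +164.3°, +167.7°, +178.8°.
Eastward gaps between consecutive values (wrapping around): 5.6°, 331.4°, 3.4°, 11.1°, 8.5°.
Largest gap = 331.4° ⇒ minimal covering band is its complement: 360° − 331.4° = 28.6°.
Band runs from +164.3° eastward to -167.1°, crossing the antimeridian.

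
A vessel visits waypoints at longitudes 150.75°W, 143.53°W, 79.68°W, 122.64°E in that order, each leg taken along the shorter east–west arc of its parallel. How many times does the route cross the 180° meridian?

1

Leg 1: -150.75° → -143.53°, shortest Δλ = 7.22° (east) — does not cross 180°.
Leg 2: -143.53° → -79.68°, shortest Δλ = 63.85° (east) — does not cross 180°.
Leg 3: -79.68° → +122.64°, shortest Δλ = -157.68° (west) — crosses 180°.
Total crossings: 1.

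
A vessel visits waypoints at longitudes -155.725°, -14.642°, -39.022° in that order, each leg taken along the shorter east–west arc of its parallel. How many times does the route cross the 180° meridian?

Leg 1: -155.725° → -14.642°, shortest Δλ = 141.083° (east) — does not cross 180°.
Leg 2: -14.642° → -39.022°, shortest Δλ = -24.38° (west) — does not cross 180°.
Total crossings: 0.

0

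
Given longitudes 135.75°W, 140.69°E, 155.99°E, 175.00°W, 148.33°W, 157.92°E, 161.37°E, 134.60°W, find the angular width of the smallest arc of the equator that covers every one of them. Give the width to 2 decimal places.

84.71°

Sort the longitudes: -175.00°, -148.33°, -135.75°, -134.60°, +140.69°, +155.99°, +157.92°, +161.37°.
Eastward gaps between consecutive values (wrapping around): 26.67°, 12.58°, 1.15°, 275.29°, 15.30°, 1.93°, 3.45°, 23.63°.
Largest gap = 275.29° ⇒ minimal covering band is its complement: 360° − 275.29° = 84.71°.
Band runs from +140.69° eastward to -134.60°, crossing the antimeridian.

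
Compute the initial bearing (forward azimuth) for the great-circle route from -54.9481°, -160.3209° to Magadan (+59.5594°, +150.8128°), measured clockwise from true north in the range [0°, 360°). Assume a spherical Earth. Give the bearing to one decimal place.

333.6°

Δλ = 150.8128 − -160.3209 = 311.1337°; wrapped into (−180°, 180°]: -48.8663°.
θ = atan2( sin Δλ · cos φ₂ , cos φ₁ · sin φ₂ − sin φ₁ · cos φ₂ · cos Δλ )
  = atan2(-0.38159, 0.76799) = -26.422° → normalised to [0°, 360°): 333.578°.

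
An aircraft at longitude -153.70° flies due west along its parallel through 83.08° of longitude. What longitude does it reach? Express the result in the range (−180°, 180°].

Start at -153.70°; shift −83.08° → -236.78°.
-236.78° lies outside (−180°, 180°]; add 360° → +123.22°.

+123.22°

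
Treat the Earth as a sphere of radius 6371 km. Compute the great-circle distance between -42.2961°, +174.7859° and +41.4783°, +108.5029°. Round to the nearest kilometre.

Δλ = 108.5029 − 174.7859 = -66.2830°.
Δφ = 41.4783 − -42.2961 = 83.7744°.
a = sin²(Δφ/2) + cos φ₁ · cos φ₂ · sin²(Δλ/2) = 0.611415.
c = 2·atan2(√a, √(1−a)) = 1.79551 rad → d = 6371·c ≈ 11439.21 km.

11439 km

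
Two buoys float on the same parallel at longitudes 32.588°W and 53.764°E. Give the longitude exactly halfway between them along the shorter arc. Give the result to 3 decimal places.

10.588°E

Signed shortest Δλ from -32.588° to +53.764° is +86.352°.
Midpoint longitude = -32.588° + (+86.352°)/2 = -32.588° + 43.176° = +10.588°.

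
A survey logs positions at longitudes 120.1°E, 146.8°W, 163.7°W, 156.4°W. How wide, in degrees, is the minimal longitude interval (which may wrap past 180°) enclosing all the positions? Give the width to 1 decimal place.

93.1°

Sort the longitudes: -163.7°, -156.4°, -146.8°, +120.1°.
Eastward gaps between consecutive values (wrapping around): 7.3°, 9.6°, 266.9°, 76.2°.
Largest gap = 266.9° ⇒ minimal covering band is its complement: 360° − 266.9° = 93.1°.
Band runs from +120.1° eastward to -146.8°, crossing the antimeridian.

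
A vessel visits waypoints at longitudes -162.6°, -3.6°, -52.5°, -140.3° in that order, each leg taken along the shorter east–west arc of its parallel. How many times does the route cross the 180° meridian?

0

Leg 1: -162.6° → -3.6°, shortest Δλ = 159.0° (east) — does not cross 180°.
Leg 2: -3.6° → -52.5°, shortest Δλ = -48.9° (west) — does not cross 180°.
Leg 3: -52.5° → -140.3°, shortest Δλ = -87.8° (west) — does not cross 180°.
Total crossings: 0.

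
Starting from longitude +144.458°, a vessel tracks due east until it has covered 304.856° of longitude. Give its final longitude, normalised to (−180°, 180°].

Start at +144.458°; shift +304.856° → +449.314°.
+449.314° lies outside (−180°, 180°]; subtract 360° → +89.314°.

+89.314°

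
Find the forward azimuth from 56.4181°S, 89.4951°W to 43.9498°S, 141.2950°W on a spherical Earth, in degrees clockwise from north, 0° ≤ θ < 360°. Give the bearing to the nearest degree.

Δλ = -141.2950 − -89.4951 = -51.7999°.
θ = atan2( sin Δλ · cos φ₂ , cos φ₁ · sin φ₂ − sin φ₁ · cos φ₂ · cos Δλ )
  = atan2(-0.56578, -0.01297) = -91.314° → normalised to [0°, 360°): 268.686°.

269°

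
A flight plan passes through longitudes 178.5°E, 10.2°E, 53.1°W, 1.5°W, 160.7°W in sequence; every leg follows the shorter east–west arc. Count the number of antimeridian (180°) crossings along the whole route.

0

Leg 1: +178.5° → +10.2°, shortest Δλ = -168.3° (west) — does not cross 180°.
Leg 2: +10.2° → -53.1°, shortest Δλ = -63.3° (west) — does not cross 180°.
Leg 3: -53.1° → -1.5°, shortest Δλ = 51.6° (east) — does not cross 180°.
Leg 4: -1.5° → -160.7°, shortest Δλ = -159.2° (west) — does not cross 180°.
Total crossings: 0.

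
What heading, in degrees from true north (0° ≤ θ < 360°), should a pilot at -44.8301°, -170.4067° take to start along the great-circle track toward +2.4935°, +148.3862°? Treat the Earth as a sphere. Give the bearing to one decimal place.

Δλ = 148.3862 − -170.4067 = 318.7929°; wrapped into (−180°, 180°]: -41.2071°.
θ = atan2( sin Δλ · cos φ₂ , cos φ₁ · sin φ₂ − sin φ₁ · cos φ₂ · cos Δλ )
  = atan2(-0.65816, 0.56075) = -49.569° → normalised to [0°, 360°): 310.431°.

310.4°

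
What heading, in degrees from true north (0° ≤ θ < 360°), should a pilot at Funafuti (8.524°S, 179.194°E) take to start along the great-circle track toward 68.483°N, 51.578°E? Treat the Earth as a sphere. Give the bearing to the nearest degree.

Δλ = 51.578 − 179.194 = -127.616°.
θ = atan2( sin Δλ · cos φ₂ , cos φ₁ · sin φ₂ − sin φ₁ · cos φ₂ · cos Δλ )
  = atan2(-0.29053, 0.88685) = -18.139° → normalised to [0°, 360°): 341.861°.

342°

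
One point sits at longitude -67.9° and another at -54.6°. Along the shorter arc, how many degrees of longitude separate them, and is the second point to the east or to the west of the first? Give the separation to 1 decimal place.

13.3° east

Raw difference: -54.6 − -67.9 = 13.3°.
Normalise into (−180°, 180°]: 13.3° stays 13.3°.
Positive ⇒ the second point lies to the east; separation 13.3°.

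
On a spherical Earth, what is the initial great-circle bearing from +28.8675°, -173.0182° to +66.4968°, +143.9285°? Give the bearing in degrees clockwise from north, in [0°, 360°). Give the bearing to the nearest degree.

338°

Δλ = 143.9285 − -173.0182 = 316.9467°; wrapped into (−180°, 180°]: -43.0533°.
θ = atan2( sin Δλ · cos φ₂ , cos φ₁ · sin φ₂ − sin φ₁ · cos φ₂ · cos Δλ )
  = atan2(-0.27225, 0.66240) = -22.343° → normalised to [0°, 360°): 337.657°.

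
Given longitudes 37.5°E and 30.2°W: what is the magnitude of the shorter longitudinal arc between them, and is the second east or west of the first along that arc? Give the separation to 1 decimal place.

Raw difference: -30.2 − 37.5 = -67.7°.
Normalise into (−180°, 180°]: -67.7° stays -67.7°.
Negative ⇒ the second point lies to the west; separation 67.7°.

67.7° west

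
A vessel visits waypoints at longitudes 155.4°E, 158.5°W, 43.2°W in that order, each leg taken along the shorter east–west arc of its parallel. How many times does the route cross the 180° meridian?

Leg 1: +155.4° → -158.5°, shortest Δλ = 46.1° (east) — crosses 180°.
Leg 2: -158.5° → -43.2°, shortest Δλ = 115.3° (east) — does not cross 180°.
Total crossings: 1.

1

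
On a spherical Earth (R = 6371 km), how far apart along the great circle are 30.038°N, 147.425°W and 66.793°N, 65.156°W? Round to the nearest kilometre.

6628 km

Δλ = -65.156 − -147.425 = 82.269°.
Δφ = 66.793 − 30.038 = 36.755°.
a = sin²(Δφ/2) + cos φ₁ · cos φ₂ · sin²(Δλ/2) = 0.247019.
c = 2·atan2(√a, √(1−a)) = 1.04030 rad → d = 6371·c ≈ 6627.75 km.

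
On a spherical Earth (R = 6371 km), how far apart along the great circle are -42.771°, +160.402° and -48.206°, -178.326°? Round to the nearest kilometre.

Δλ = -178.326 − 160.402 = -338.728°; wrapped into (−180°, 180°]: 21.272°.
Δφ = -48.206 − -42.771 = -5.435°.
a = sin²(Δφ/2) + cos φ₁ · cos φ₂ · sin²(Δλ/2) = 0.018914.
c = 2·atan2(√a, √(1−a)) = 0.27593 rad → d = 6371·c ≈ 1757.94 km.

1758 km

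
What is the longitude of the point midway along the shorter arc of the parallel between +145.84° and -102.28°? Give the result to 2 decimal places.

Signed shortest Δλ from +145.84° to -102.28° is +111.88°.
Midpoint longitude = +145.84° + (+111.88°)/2 = +145.84° + 55.94° = +201.78°.
Normalise into (−180°, 180°]: -158.22°.
(The naïve average (+145.84 + -102.28)/2 = 21.78° is on the wrong side of the globe.)

-158.22°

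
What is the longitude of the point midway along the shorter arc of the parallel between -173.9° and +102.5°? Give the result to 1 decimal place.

Signed shortest Δλ from -173.9° to +102.5° is -83.6°.
Midpoint longitude = -173.9° + (-83.6°)/2 = -173.9° − 41.8° = -215.7°.
Normalise into (−180°, 180°]: +144.3°.
(The naïve average (-173.9 + +102.5)/2 = -35.7° is on the wrong side of the globe.)

+144.3°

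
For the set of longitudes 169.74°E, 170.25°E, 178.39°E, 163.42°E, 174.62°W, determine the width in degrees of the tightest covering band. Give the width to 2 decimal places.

Sort the longitudes: -174.62°, +163.42°, +169.74°, +170.25°, +178.39°.
Eastward gaps between consecutive values (wrapping around): 338.04°, 6.32°, 0.51°, 8.14°, 6.99°.
Largest gap = 338.04° ⇒ minimal covering band is its complement: 360° − 338.04° = 21.96°.
Band runs from +163.42° eastward to -174.62°, crossing the antimeridian.

21.96°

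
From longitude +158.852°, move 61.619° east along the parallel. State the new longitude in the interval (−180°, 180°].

Start at +158.852°; shift +61.619° → +220.471°.
+220.471° lies outside (−180°, 180°]; subtract 360° → -139.529°.

-139.529°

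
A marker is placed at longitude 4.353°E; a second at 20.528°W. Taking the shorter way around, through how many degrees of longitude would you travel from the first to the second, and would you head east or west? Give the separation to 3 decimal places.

Raw difference: -20.528 − 4.353 = -24.881°.
Normalise into (−180°, 180°]: -24.881° stays -24.881°.
Negative ⇒ the second point lies to the west; separation 24.881°.

24.881° west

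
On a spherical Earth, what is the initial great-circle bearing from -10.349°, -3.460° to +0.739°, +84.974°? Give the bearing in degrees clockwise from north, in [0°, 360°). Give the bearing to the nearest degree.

89°

Δλ = 84.974 − -3.460 = 88.434°.
θ = atan2( sin Δλ · cos φ₂ , cos φ₁ · sin φ₂ − sin φ₁ · cos φ₂ · cos Δλ )
  = atan2(0.99954, 0.01760) = 88.991° → normalised to [0°, 360°): 88.991°.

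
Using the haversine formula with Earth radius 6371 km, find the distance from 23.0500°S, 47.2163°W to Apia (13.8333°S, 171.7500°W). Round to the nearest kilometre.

Δλ = -171.7500 − -47.2163 = -124.5337°.
Δφ = -13.8333 − -23.0500 = 9.2167°.
a = sin²(Δφ/2) + cos φ₁ · cos φ₂ · sin²(Δλ/2) = 0.706444.
c = 2·atan2(√a, √(1−a)) = 1.99642 rad → d = 6371·c ≈ 12719.18 km.

12719 km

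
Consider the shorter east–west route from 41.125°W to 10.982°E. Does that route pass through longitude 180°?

No

Signed shortest Δλ = ((10.982 − -41.125 + 180) mod 360) − 180 = 52.107°.
Going east by 52.107° from -41.125° reaches +10.982° without touching 180°.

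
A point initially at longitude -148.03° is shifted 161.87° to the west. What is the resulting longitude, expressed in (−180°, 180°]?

+50.10°

Start at -148.03°; shift −161.87° → -309.90°.
-309.90° lies outside (−180°, 180°]; add 360° → +50.10°.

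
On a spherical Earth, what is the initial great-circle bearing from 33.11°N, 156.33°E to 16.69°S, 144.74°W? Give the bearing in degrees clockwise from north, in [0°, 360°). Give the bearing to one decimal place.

Δλ = -144.74 − 156.33 = -301.07°; wrapped into (−180°, 180°]: 58.93°.
θ = atan2( sin Δλ · cos φ₂ , cos φ₁ · sin φ₂ − sin φ₁ · cos φ₂ · cos Δλ )
  = atan2(0.82045, -0.51059) = 121.895° → normalised to [0°, 360°): 121.895°.

121.9°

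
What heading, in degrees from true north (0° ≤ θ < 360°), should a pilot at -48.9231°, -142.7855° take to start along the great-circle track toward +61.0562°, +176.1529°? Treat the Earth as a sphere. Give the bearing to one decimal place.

339.5°

Δλ = 176.1529 − -142.7855 = 318.9384°; wrapped into (−180°, 180°]: -41.0616°.
θ = atan2( sin Δλ · cos φ₂ , cos φ₁ · sin φ₂ − sin φ₁ · cos φ₂ · cos Δλ )
  = atan2(-0.31789, 0.85007) = -20.504° → normalised to [0°, 360°): 339.496°.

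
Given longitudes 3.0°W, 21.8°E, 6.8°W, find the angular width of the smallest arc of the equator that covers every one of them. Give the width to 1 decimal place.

28.6°

Sort the longitudes: -6.8°, -3.0°, +21.8°.
Eastward gaps between consecutive values (wrapping around): 3.8°, 24.8°, 331.4°.
Largest gap = 331.4° ⇒ minimal covering band is its complement: 360° − 331.4° = 28.6°.
Band runs from -6.8° eastward to +21.8°.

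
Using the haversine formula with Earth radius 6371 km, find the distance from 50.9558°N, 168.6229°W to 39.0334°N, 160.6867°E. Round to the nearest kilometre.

Δλ = 160.6867 − -168.6229 = 329.3096°; wrapped into (−180°, 180°]: -30.6904°.
Δφ = 39.0334 − 50.9558 = -11.9224°.
a = sin²(Δφ/2) + cos φ₁ · cos φ₂ · sin²(Δλ/2) = 0.045053.
c = 2·atan2(√a, √(1−a)) = 0.42777 rad → d = 6371·c ≈ 2725.30 km.

2725 km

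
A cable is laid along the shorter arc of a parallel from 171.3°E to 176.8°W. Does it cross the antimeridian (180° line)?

Naïve |-176.8 − 171.3| = 348.1° > 180°, so the shorter arc goes the other way round — across 180°.
Signed shortest Δλ = ((-176.8 − 171.3 + 180) mod 360) − 180 = 11.9°.
Going east by 11.9° from +171.3° passes through 180° before reaching -176.8°.

Yes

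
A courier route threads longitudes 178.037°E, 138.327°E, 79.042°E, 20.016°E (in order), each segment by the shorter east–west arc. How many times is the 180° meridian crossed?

Leg 1: +178.037° → +138.327°, shortest Δλ = -39.71° (west) — does not cross 180°.
Leg 2: +138.327° → +79.042°, shortest Δλ = -59.285° (west) — does not cross 180°.
Leg 3: +79.042° → +20.016°, shortest Δλ = -59.026° (west) — does not cross 180°.
Total crossings: 0.

0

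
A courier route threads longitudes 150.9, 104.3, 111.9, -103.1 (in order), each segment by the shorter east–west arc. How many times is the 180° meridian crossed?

Leg 1: +150.9° → +104.3°, shortest Δλ = -46.6° (west) — does not cross 180°.
Leg 2: +104.3° → +111.9°, shortest Δλ = 7.6° (east) — does not cross 180°.
Leg 3: +111.9° → -103.1°, shortest Δλ = 145.0° (east) — crosses 180°.
Total crossings: 1.

1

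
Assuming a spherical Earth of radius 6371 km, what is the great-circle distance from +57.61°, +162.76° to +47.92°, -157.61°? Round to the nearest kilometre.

Δλ = -157.61 − 162.76 = -320.37°; wrapped into (−180°, 180°]: 39.63°.
Δφ = 47.92 − 57.61 = -9.69°.
a = sin²(Δφ/2) + cos φ₁ · cos φ₂ · sin²(Δλ/2) = 0.048386.
c = 2·atan2(√a, √(1−a)) = 0.44356 rad → d = 6371·c ≈ 2825.94 km.

2826 km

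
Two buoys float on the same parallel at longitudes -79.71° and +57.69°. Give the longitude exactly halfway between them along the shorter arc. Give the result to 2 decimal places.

Signed shortest Δλ from -79.71° to +57.69° is +137.40°.
Midpoint longitude = -79.71° + (+137.40°)/2 = -79.71° + 68.70° = -11.01°.

-11.01°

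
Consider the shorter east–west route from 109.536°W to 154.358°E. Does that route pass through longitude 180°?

Yes

Naïve |154.358 − -109.536| = 263.894° > 180°, so the shorter arc goes the other way round — across 180°.
Signed shortest Δλ = ((154.358 − -109.536 + 180) mod 360) − 180 = -96.106°.
Going west by 96.106° from -109.536° passes through 180° before reaching +154.358°.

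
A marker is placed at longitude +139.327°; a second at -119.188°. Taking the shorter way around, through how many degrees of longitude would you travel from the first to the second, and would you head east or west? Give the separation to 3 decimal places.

Raw difference: -119.188 − 139.327 = -258.515°.
Normalise into (−180°, 180°]: -258.515° + 360° = 101.485°.
Positive ⇒ the second point lies to the east; separation 101.485°.

101.485° east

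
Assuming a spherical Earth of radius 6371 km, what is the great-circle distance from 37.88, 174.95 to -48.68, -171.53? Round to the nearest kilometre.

9717 km

Δλ = -171.53 − 174.95 = -346.48°; wrapped into (−180°, 180°]: 13.52°.
Δφ = -48.68 − 37.88 = -86.56°.
a = sin²(Δφ/2) + cos φ₁ · cos φ₂ · sin²(Δλ/2) = 0.477219.
c = 2·atan2(√a, √(1−a)) = 1.52522 rad → d = 6371·c ≈ 9717.17 km.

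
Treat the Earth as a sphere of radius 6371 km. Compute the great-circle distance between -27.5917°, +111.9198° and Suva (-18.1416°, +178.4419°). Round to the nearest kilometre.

Δλ = 178.4419 − 111.9198 = 66.5221°.
Δφ = -18.1416 − -27.5917 = 9.4501°.
a = sin²(Δφ/2) + cos φ₁ · cos φ₂ · sin²(Δλ/2) = 0.260125.
c = 2·atan2(√a, √(1−a)) = 1.07043 rad → d = 6371·c ≈ 6819.69 km.

6820 km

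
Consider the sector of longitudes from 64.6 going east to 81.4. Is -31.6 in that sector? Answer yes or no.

Band width going east from +64.6° to +81.4°: ((81.4 − 64.6) mod 360) = 16.8°.
Offset of -31.6° east of the west edge: ((-31.6 − 64.6) mod 360) = 263.8°.
263.8° > 16.8° ⇒ outside.

No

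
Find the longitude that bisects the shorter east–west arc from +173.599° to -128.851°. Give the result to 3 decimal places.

Signed shortest Δλ from +173.599° to -128.851° is +57.550°.
Midpoint longitude = +173.599° + (+57.550°)/2 = +173.599° + 28.775° = +202.374°.
Normalise into (−180°, 180°]: -157.626°.
(The naïve average (+173.599 + -128.851)/2 = 22.374° is on the wrong side of the globe.)

-157.626°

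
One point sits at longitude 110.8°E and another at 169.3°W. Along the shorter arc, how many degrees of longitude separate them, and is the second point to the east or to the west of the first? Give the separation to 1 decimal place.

Raw difference: -169.3 − 110.8 = -280.1°.
Normalise into (−180°, 180°]: -280.1° + 360° = 79.9°.
Positive ⇒ the second point lies to the east; separation 79.9°.

79.9° east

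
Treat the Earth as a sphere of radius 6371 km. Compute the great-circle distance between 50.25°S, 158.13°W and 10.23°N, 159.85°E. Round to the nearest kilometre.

7859 km

Δλ = 159.85 − -158.13 = 317.98°; wrapped into (−180°, 180°]: -42.02°.
Δφ = 10.23 − -50.25 = 60.48°.
a = sin²(Δφ/2) + cos φ₁ · cos φ₂ · sin²(Δλ/2) = 0.334526.
c = 2·atan2(√a, √(1−a)) = 1.23349 rad → d = 6371·c ≈ 7858.55 km.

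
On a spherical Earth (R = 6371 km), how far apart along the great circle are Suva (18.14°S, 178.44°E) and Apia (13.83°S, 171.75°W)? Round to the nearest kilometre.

Δλ = -171.75 − 178.44 = -350.19°; wrapped into (−180°, 180°]: 9.81°.
Δφ = -13.83 − -18.14 = 4.31°.
a = sin²(Δφ/2) + cos φ₁ · cos φ₂ · sin²(Δλ/2) = 0.008160.
c = 2·atan2(√a, √(1−a)) = 0.18091 rad → d = 6371·c ≈ 1152.60 km.

1153 km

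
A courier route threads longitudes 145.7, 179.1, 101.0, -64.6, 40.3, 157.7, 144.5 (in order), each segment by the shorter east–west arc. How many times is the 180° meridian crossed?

Leg 1: +145.7° → +179.1°, shortest Δλ = 33.4° (east) — does not cross 180°.
Leg 2: +179.1° → +101.0°, shortest Δλ = -78.1° (west) — does not cross 180°.
Leg 3: +101.0° → -64.6°, shortest Δλ = -165.6° (west) — does not cross 180°.
Leg 4: -64.6° → +40.3°, shortest Δλ = 104.9° (east) — does not cross 180°.
Leg 5: +40.3° → +157.7°, shortest Δλ = 117.4° (east) — does not cross 180°.
Leg 6: +157.7° → +144.5°, shortest Δλ = -13.2° (west) — does not cross 180°.
Total crossings: 0.

0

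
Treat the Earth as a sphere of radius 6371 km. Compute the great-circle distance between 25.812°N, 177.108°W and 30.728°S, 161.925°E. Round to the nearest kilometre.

6671 km

Δλ = 161.925 − -177.108 = 339.033°; wrapped into (−180°, 180°]: -20.967°.
Δφ = -30.728 − 25.812 = -56.540°.
a = sin²(Δφ/2) + cos φ₁ · cos φ₂ · sin²(Δλ/2) = 0.249942.
c = 2·atan2(√a, √(1−a)) = 1.04706 rad → d = 6371·c ≈ 6670.84 km.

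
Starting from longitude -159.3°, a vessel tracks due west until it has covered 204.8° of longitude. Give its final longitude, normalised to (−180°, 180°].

Start at -159.3°; shift −204.8° → -364.1°.
-364.1° lies outside (−180°, 180°]; add 360° → -4.1°.

-4.1°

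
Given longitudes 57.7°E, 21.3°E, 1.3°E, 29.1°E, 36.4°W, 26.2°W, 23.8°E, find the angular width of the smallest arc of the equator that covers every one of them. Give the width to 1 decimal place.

94.1°

Sort the longitudes: -36.4°, -26.2°, +1.3°, +21.3°, +23.8°, +29.1°, +57.7°.
Eastward gaps between consecutive values (wrapping around): 10.2°, 27.5°, 20.0°, 2.5°, 5.3°, 28.6°, 265.9°.
Largest gap = 265.9° ⇒ minimal covering band is its complement: 360° − 265.9° = 94.1°.
Band runs from -36.4° eastward to +57.7°.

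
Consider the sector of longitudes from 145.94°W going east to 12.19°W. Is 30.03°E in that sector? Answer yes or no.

Band width going east from -145.94° to -12.19°: ((-12.19 − -145.94) mod 360) = 133.75°.
Offset of +30.03° east of the west edge: ((30.03 − -145.94) mod 360) = 175.97°.
175.97° > 133.75° ⇒ outside.

No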